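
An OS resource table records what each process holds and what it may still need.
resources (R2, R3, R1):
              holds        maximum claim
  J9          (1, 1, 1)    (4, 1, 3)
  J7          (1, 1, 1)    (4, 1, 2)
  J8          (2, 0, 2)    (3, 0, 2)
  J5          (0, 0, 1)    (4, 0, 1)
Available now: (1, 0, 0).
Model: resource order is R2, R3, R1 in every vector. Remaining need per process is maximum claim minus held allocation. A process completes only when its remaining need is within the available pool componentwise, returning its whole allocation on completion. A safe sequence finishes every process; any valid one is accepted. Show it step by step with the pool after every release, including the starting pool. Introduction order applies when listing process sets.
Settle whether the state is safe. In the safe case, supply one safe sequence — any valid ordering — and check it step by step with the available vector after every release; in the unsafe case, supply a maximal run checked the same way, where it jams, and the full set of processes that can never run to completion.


SAFE, for example via the order J8, J9, J5, J7.
Key observation: reading the order forward, J8 is the first process whose need (1, 0, 0) meets the free pool (1, 0, 0) exactly on a resource it requests.
Walking it through:
  pool = (1, 0, 0)
  J8: need (1, 0, 0) fits (1, 0, 0); releases (2, 0, 2), pool now (3, 0, 2)
  J9: need (3, 0, 2) fits (3, 0, 2); releases (1, 1, 1), pool now (4, 1, 3)
  J5: need (4, 0, 0) fits (4, 1, 3); releases (0, 0, 1), pool now (4, 1, 4)
  J7: need (3, 0, 1) fits (4, 1, 4); releases (1, 1, 1), pool now (5, 2, 5)


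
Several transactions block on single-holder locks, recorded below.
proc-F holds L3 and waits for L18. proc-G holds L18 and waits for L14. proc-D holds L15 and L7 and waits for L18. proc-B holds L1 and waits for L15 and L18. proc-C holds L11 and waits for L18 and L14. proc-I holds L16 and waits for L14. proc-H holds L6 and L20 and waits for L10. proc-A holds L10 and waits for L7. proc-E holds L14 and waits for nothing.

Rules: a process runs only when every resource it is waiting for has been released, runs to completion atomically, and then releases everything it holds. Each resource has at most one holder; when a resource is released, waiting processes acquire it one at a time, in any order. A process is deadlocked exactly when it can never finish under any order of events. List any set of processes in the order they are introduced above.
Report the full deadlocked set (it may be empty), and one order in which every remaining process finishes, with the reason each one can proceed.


Nothing here is deadlocked.
Key observation: the wait relation is loop-free; peeling off processes with no waits unwinds the whole state.
One completion order for the rest: proc-E, proc-G, proc-D, proc-A, proc-I, proc-H, proc-B, proc-F, proc-C.
Step-by-step check:
  proc-E: no waits; runs immediately, freeing L14
  proc-G waits on L14 — all released -> runs and releases L18
  proc-D waits on L18 — all released -> runs and releases L15 and L7
  proc-A waits on L7 — all released -> runs and releases L10
  proc-I waits on L14 — all released -> runs and releases L16
  proc-H waits on L10 — all released -> runs and releases L6 and L20
  proc-B waits on L15 and L18 — all released -> runs and releases L1
  proc-F waits on L18 — all released -> runs and releases L3
  proc-C waits on L18 and L14 — all released -> runs and releases L11


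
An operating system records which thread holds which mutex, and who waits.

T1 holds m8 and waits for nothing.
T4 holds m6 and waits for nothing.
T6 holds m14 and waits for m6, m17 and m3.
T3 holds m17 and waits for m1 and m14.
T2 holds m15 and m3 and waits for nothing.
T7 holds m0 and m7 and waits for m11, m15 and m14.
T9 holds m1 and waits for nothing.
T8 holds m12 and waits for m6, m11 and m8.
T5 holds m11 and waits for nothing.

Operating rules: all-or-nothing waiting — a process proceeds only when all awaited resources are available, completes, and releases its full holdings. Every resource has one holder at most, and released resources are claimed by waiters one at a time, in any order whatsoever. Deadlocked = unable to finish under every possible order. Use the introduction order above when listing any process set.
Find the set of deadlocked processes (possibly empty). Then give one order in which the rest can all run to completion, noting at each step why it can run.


Deadlocked: T6, T3 and T7.
Key observation: along T6 -> T3 -> T6, each member waits on what the next one holds — a deadlock; T7 waits into the deadlock from upstream.
A valid finishing order for the others: T1, T9, T4, T5, T2, T8.
Walking it through:
  T1 waits on nothing -> runs at once and releases m8
  T9 waits on nothing -> runs at once and releases m1
  T4 waits on nothing -> runs at once and releases m6
  T5 waits on nothing -> runs at once and releases m11
  T2 waits on nothing -> runs at once and releases m15 and m3
  T8: everything it awaited (m6, m11 and m8) is free; runs, freeing m12


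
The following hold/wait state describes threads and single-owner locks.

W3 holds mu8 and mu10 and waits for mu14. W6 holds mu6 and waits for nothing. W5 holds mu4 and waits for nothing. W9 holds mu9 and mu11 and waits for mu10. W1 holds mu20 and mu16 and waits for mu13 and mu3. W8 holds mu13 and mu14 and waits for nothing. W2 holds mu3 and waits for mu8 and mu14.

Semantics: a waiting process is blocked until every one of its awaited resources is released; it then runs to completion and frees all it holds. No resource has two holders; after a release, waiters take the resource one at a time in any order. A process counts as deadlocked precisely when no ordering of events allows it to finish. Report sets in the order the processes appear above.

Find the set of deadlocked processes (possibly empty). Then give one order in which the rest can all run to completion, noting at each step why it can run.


Nothing here is deadlocked.
Key observation: there is no circular wait here — follow any chain and it reaches a process that is free to run now.
One completion order for the rest: W8, W3, W6, W2, W5, W1, W9.
Step-by-step check:
  run W8 (it waits on nothing); releases mu13 and mu14
  run W3 (all its waits — mu14 — are resolved); releases mu8 and mu10
  run W6 (it waits on nothing); releases mu6
  run W2 (all its waits — mu8 and mu14 — are resolved); releases mu3
  run W5 (it waits on nothing); releases mu4
  run W1 (all its waits — mu13 and mu3 — are resolved); releases mu20 and mu16
  run W9 (all its waits — mu10 — are resolved); releases mu9 and mu11


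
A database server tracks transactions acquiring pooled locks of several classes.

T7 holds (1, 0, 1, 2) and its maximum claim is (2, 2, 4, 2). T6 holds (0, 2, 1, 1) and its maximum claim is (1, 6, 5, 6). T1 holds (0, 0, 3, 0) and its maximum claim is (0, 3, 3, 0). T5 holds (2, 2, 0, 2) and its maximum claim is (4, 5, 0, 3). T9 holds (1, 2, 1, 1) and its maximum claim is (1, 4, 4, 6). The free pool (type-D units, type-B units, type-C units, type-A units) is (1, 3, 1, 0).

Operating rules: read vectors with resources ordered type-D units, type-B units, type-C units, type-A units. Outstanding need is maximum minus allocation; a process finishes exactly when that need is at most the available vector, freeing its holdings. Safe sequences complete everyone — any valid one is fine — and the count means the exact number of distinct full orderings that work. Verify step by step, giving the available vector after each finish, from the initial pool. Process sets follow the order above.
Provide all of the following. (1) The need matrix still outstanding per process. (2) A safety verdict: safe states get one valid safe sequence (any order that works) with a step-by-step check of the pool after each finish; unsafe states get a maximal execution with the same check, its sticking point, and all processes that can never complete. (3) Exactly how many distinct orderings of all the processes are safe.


(1) Need matrix, components ordered type-D units, type-B units, type-C units, type-A units:
  T7: (1, 2, 3, 0)
  T6: (1, 4, 4, 5)
  T1: (0, 3, 0, 0)
  T5: (2, 3, 0, 1)
  T9: (0, 2, 3, 5)
(2) UNSAFE — no complete ordering exists.
Key observation: no order helps: past T1, T7, T5, the free pool tops out at (4, 5, 5, 4), below what each blocked process needs in type-A units.
The run T1, T7, T5 cannot be extended any further. Check, step by step:
  pool = (1, 3, 1, 0)
  run T1 (needs (0, 3, 0, 0), free (1, 3, 1, 0)); after release of (0, 0, 3, 0) the pool is (1, 3, 4, 0)
  run T7 (needs (1, 2, 3, 0), free (1, 3, 4, 0)); after release of (1, 0, 1, 2) the pool is (2, 3, 5, 2)
  run T5 (needs (2, 3, 0, 1), free (2, 3, 5, 2)); after release of (2, 2, 0, 2) the pool is (4, 5, 5, 4)
  T6 still needs (1, 4, 4, 5) but only (4, 5, 5, 4) is free — short on type-A units
  T9 still needs (0, 2, 3, 5) but only (4, 5, 5, 4) is free — short on type-A units
Permanently blocked: T6 and T9.
(3) The exact count: 0 of the possible complete orderings are safe sequences.


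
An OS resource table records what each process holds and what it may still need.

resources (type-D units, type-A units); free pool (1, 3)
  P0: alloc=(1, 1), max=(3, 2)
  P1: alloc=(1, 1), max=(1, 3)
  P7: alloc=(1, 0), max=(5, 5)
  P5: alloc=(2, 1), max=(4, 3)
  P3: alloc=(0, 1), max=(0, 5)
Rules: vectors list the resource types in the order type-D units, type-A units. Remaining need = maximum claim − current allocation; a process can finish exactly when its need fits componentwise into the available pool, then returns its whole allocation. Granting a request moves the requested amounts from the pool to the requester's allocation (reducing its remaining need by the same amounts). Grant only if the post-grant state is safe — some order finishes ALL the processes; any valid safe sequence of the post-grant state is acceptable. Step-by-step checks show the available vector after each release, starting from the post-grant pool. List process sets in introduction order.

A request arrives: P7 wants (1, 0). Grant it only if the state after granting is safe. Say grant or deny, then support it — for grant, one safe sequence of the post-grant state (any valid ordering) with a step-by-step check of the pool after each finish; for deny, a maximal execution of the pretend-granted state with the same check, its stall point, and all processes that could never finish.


DENY. Granting would leave the state unsafe.
Key observation: even finishing P1, P3 leaves just (1, 5) free — too little type-D units for any of the remaining processes.
After a pretend grant, a maximal execution: P1, P3 — then nothing else fits. Step-by-step check:
  pool = (0, 3)
  P1 needs (0, 2) <= (0, 3) -> finishes; pool += (1, 1) = (1, 4)
  P3 needs (0, 4) <= (1, 4) -> finishes; pool += (0, 1) = (1, 5)
  blocked: P0 wants (2, 1), pool (1, 5) — not enough type-D units
  blocked: P7 wants (3, 5), pool (1, 5) — not enough type-D units
  blocked: P5 wants (2, 2), pool (1, 5) — not enough type-D units
Processes that could never finish after the grant: P0, P7 and P5.


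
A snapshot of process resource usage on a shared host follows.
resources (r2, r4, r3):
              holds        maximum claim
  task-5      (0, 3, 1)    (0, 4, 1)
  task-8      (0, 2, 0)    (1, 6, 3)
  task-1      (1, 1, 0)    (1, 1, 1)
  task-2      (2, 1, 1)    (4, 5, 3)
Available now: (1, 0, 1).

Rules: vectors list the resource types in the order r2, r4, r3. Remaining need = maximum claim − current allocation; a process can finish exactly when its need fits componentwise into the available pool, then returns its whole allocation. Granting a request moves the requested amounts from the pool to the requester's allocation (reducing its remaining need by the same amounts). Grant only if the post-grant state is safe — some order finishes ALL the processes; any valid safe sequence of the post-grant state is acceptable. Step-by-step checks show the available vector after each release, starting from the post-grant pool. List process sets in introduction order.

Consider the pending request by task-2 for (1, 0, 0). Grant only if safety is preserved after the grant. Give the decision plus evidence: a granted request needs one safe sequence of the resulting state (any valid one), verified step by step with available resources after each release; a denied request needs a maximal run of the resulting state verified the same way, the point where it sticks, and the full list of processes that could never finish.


GRANT. The post-grant state is safe; one safe sequence: task-1, task-5, task-2, task-8.
Key observation: even at the reduced pool (0, 0, 1), task-1 fits immediately, so safety survives the grant.
Verifying the post-grant state step by step:
  pool = (0, 0, 1)
  task-1: need (0, 0, 1) fits (0, 0, 1); releases (1, 1, 0), pool now (1, 1, 1)
  task-5: need (0, 1, 0) fits (1, 1, 1); releases (0, 3, 1), pool now (1, 4, 2)
  task-2: need (1, 4, 2) fits (1, 4, 2); releases (3, 1, 1), pool now (4, 5, 3)
  task-8: need (1, 4, 3) fits (4, 5, 3); releases (0, 2, 0), pool now (4, 7, 3)


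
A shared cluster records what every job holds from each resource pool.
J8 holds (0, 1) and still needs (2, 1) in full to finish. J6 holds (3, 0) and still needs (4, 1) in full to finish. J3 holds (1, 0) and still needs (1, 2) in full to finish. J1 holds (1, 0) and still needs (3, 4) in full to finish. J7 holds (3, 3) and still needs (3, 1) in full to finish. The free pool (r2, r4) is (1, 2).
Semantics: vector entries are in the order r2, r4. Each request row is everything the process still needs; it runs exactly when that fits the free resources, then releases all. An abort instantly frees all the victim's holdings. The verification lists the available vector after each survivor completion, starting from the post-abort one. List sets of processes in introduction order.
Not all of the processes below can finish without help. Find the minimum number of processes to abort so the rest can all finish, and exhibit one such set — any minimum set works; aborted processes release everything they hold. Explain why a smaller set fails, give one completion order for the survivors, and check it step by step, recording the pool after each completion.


The answer: abort J1.
Key observation: the returned (1, 0) from J1 is what brings J7 — unrunnable before, under any order — into play at step 2.
No smaller set exists: with zero aborts the deadlock remains.
The survivors complete as J3, J7, J8, J6. Walking it through (starting from the post-abort pool):
  pool = (2, 2)
  J3 needs (1, 2) <= (2, 2) -> finishes; pool += (1, 0) = (3, 2)
  J7 needs (3, 1) <= (3, 2) -> finishes; pool += (3, 3) = (6, 5)
  J8 needs (2, 1) <= (6, 5) -> finishes; pool += (0, 1) = (6, 6)
  J6 needs (4, 1) <= (6, 6) -> finishes; pool += (3, 0) = (9, 6)


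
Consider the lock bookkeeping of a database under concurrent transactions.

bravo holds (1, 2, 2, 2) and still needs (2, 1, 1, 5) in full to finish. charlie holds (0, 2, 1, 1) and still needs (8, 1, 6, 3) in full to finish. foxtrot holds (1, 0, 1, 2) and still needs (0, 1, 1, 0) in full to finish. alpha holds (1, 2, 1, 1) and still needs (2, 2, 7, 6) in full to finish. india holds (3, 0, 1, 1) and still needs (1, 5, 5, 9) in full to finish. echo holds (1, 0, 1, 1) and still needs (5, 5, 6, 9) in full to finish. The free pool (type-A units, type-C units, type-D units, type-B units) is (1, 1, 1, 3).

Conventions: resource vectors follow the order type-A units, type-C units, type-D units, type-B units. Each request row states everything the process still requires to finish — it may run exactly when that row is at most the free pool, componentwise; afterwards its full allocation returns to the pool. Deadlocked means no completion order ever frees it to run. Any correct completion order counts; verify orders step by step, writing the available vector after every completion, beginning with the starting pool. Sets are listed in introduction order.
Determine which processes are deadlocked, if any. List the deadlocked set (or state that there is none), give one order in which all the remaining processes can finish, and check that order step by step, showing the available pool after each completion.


Deadlocked set: charlie, alpha, india and echo.
Key observation: the wall is type-D units: completing foxtrot, bravo brings the pool only to (3, 3, 4, 7), and all the rest need more.
One completion order for the rest: foxtrot, bravo. Step-by-step check:
  pool = (1, 1, 1, 3)
  foxtrot needs (0, 1, 1, 0) <= (1, 1, 1, 3) -> finishes; pool += (1, 0, 1, 2) = (2, 1, 2, 5)
  bravo needs (2, 1, 1, 5) <= (2, 1, 2, 5) -> finishes; pool += (1, 2, 2, 2) = (3, 3, 4, 7)
None of the blocked processes ever fits:
  blocked: charlie wants (8, 1, 6, 3), pool (3, 3, 4, 7) — not enough type-A units and type-D units
  blocked: alpha wants (2, 2, 7, 6), pool (3, 3, 4, 7) — not enough type-D units
  blocked: india wants (1, 5, 5, 9), pool (3, 3, 4, 7) — not enough type-C units, type-D units and type-B units
  blocked: echo wants (5, 5, 6, 9), pool (3, 3, 4, 7) — not enough type-A units, type-C units, type-D units and type-B units


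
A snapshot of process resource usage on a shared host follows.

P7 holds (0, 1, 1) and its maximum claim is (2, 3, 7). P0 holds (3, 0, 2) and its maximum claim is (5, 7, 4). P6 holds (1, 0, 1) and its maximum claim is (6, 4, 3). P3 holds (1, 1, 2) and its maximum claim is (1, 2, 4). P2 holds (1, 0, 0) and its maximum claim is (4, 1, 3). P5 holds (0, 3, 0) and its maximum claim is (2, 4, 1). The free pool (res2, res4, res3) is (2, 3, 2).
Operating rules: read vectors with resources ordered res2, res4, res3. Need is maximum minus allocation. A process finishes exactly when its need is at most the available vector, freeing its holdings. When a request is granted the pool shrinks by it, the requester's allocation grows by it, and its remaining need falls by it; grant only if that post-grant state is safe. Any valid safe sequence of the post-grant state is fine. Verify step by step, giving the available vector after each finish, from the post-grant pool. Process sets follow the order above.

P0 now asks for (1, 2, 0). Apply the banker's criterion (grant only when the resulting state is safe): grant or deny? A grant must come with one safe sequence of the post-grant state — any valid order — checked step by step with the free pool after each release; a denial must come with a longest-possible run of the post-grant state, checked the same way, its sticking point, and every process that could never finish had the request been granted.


GRANT — the state after the grant stays safe, e.g. via P3, P5, P0, P7, P6, P2.
Key observation: (1, 1, 2) free after granting still covers P3 first, and each release covers the next.
Check on the post-grant state, step by step:
  pool = (1, 1, 2)
  P3: need (0, 1, 2) fits (1, 1, 2); releases (1, 1, 2), pool now (2, 2, 4)
  P5: need (2, 1, 1) fits (2, 2, 4); releases (0, 3, 0), pool now (2, 5, 4)
  P0: need (1, 5, 2) fits (2, 5, 4); releases (4, 2, 2), pool now (6, 7, 6)
  P7: need (2, 2, 6) fits (6, 7, 6); releases (0, 1, 1), pool now (6, 8, 7)
  P6: need (5, 4, 2) fits (6, 8, 7); releases (1, 0, 1), pool now (7, 8, 8)
  P2: need (3, 1, 3) fits (7, 8, 8); releases (1, 0, 0), pool now (8, 8, 8)


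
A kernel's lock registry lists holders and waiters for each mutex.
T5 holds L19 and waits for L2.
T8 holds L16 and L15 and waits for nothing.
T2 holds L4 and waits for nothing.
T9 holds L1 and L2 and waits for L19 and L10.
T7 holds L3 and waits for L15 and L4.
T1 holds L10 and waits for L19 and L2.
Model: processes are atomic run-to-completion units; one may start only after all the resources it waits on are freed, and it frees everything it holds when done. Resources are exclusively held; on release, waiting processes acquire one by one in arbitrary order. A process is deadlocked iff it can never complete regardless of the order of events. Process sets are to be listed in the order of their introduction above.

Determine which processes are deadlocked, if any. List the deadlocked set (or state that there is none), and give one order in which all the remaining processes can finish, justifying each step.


The deadlocked set is T5, T9 and T1.
Key observation: the waits loop around T5 -> T9 -> T5 with no way out; T1 is caught in further circular waits.
A valid finishing order for the others: T8, T2, T7.
Step-by-step check:
  T8 waits on nothing -> runs at once and releases L16 and L15
  T2 waits on nothing -> runs at once and releases L4
  run T7 (all its waits — L15 and L4 — are resolved); releases L3


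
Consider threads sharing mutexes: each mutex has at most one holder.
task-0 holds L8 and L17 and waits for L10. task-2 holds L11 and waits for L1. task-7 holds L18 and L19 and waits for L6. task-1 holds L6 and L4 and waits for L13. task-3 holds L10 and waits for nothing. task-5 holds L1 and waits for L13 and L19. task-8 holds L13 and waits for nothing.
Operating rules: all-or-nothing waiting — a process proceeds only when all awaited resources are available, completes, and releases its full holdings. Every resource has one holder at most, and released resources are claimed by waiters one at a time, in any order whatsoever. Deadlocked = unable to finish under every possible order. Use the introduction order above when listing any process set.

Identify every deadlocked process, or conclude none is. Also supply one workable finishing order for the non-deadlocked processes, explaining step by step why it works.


No process is deadlocked.
Key observation: there is no circular wait here — follow any chain and it reaches a process that is free to run now.
A valid finishing order for the others: task-3, task-8, task-1, task-7, task-0, task-5, task-2.
Check, step by step:
  task-3: no waits; runs immediately, freeing L10
  task-8: no waits; runs immediately, freeing L13
  run task-1 (all its waits — L13 — are resolved); releases L6 and L4
  run task-7 (all its waits — L6 — are resolved); releases L18 and L19
  run task-0 (all its waits — L10 — are resolved); releases L8 and L17
  run task-5 (all its waits — L13 and L19 — are resolved); releases L1
  run task-2 (all its waits — L1 — are resolved); releases L11


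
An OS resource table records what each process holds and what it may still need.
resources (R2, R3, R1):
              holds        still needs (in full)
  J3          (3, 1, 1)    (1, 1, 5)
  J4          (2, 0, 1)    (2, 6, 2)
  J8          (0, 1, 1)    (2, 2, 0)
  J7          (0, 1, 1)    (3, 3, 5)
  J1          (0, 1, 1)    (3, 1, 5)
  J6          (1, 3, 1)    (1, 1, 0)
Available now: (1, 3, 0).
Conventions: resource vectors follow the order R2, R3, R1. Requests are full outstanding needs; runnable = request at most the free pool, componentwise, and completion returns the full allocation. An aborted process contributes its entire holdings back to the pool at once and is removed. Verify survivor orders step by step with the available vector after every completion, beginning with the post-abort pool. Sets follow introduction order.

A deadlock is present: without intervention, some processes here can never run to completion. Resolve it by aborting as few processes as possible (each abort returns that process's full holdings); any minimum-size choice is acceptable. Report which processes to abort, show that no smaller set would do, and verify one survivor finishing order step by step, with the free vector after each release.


The answer: abort J3 and J1.
Key observation: J7 had no path to completion before; after the abort of J3 and J1 ((3, 2, 2) returned), step 4 is where it fits.
Why nothing smaller works — every single abort fails: J3 alone leaves J7 blocked (short on R1); J4 alone leaves J3 blocked (short on R1); J8 alone leaves J3 blocked (short on R1); J7 alone leaves J3 blocked (short on R1); J1 alone leaves J3 blocked (short on R1); J6 alone leaves J3 blocked (short on R1).
Survivors finish in the order: J6, J8, J4, J7. Walking it through (pool after the aborts first):
  pool = (4, 5, 2)
  J6: need (1, 1, 0) fits (4, 5, 2); releases (1, 3, 1), pool now (5, 8, 3)
  J8: need (2, 2, 0) fits (5, 8, 3); releases (0, 1, 1), pool now (5, 9, 4)
  J4: need (2, 6, 2) fits (5, 9, 4); releases (2, 0, 1), pool now (7, 9, 5)
  J7: need (3, 3, 5) fits (7, 9, 5); releases (0, 1, 1), pool now (7, 10, 6)


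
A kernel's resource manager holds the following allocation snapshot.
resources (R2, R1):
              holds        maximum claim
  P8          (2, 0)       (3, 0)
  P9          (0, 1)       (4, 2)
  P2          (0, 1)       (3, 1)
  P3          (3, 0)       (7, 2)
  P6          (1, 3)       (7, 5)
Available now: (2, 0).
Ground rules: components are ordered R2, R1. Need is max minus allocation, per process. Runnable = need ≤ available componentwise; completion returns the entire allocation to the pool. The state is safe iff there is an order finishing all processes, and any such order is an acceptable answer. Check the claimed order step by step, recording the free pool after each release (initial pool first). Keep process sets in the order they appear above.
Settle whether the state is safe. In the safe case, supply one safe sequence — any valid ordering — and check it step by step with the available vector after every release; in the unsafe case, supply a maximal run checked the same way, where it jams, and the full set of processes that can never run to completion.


SAFE, for example via the order P8, P2, P9, P3, P6.
Key observation: at P9 the run first touches a limit — (4, 1) against (4, 1), exact on a resource it actually requests.
Step-by-step check:
  pool = (2, 0)
  run P8 (needs (1, 0), free (2, 0)); after release of (2, 0) the pool is (4, 0)
  run P2 (needs (3, 0), free (4, 0)); after release of (0, 1) the pool is (4, 1)
  run P9 (needs (4, 1), free (4, 1)); after release of (0, 1) the pool is (4, 2)
  run P3 (needs (4, 2), free (4, 2)); after release of (3, 0) the pool is (7, 2)
  run P6 (needs (6, 2), free (7, 2)); after release of (1, 3) the pool is (8, 5)


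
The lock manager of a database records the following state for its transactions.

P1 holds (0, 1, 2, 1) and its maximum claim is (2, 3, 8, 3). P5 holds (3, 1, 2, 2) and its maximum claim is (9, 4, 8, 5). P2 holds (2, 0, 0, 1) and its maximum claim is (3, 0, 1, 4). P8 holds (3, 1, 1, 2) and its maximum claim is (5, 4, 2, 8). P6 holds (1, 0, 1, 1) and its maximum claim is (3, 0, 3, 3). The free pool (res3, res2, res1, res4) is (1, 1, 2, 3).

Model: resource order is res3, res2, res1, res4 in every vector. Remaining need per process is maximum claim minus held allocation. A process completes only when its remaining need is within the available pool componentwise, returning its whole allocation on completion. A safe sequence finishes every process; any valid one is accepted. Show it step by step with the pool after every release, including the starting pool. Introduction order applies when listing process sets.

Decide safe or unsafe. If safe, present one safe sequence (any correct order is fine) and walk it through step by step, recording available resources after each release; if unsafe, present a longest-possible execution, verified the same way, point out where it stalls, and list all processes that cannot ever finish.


The state is UNSAFE.
Key observation: the wall is res2: completing P2, P6 brings the pool only to (4, 1, 3, 5), and all the rest need more.
A maximal execution: P2, P6 — then nothing else fits. Verifying each step:
  pool = (1, 1, 2, 3)
  P2 needs (1, 0, 1, 3) <= (1, 1, 2, 3) -> finishes; pool += (2, 0, 0, 1) = (3, 1, 2, 4)
  P6 needs (2, 0, 2, 2) <= (3, 1, 2, 4) -> finishes; pool += (1, 0, 1, 1) = (4, 1, 3, 5)
  P1 still needs (2, 2, 6, 2) but only (4, 1, 3, 5) is free — short on res2 and res1
  P5 still needs (6, 3, 6, 3) but only (4, 1, 3, 5) is free — short on res3, res2 and res1
  P8 still needs (2, 3, 1, 6) but only (4, 1, 3, 5) is free — short on res2 and res4
Never able to finish: P1, P5 and P8.


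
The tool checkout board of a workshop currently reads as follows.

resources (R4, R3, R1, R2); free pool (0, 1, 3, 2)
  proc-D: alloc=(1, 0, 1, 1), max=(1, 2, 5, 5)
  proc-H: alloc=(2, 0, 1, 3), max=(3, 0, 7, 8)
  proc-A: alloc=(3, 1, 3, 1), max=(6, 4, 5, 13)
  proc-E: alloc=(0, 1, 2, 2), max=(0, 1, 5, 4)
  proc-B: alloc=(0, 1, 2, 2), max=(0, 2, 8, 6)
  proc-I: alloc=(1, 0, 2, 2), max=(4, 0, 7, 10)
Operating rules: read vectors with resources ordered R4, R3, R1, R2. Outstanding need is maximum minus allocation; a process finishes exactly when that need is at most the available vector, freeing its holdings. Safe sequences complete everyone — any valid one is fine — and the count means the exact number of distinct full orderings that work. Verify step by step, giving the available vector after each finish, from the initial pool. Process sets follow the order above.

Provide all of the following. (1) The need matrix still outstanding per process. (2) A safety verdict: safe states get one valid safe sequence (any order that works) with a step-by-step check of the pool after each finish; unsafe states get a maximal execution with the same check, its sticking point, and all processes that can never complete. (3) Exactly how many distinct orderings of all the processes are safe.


(1) Need matrix, components ordered R4, R3, R1, R2:
  proc-D: (0, 2, 4, 4)
  proc-H: (1, 0, 6, 5)
  proc-A: (3, 3, 2, 12)
  proc-E: (0, 0, 3, 2)
  proc-B: (0, 1, 6, 4)
  proc-I: (3, 0, 5, 8)
(2) SAFE. One safe sequence: proc-E, proc-D, proc-H, proc-B, proc-I, proc-A.
Key observation: proc-E is the earliest step where a requested resource binds exactly: need (0, 0, 3, 2), pool (0, 1, 3, 2) at its turn.
Step-by-step check:
  pool = (0, 1, 3, 2)
  run proc-E (needs (0, 0, 3, 2), free (0, 1, 3, 2)); after release of (0, 1, 2, 2) the pool is (0, 2, 5, 4)
  run proc-D (needs (0, 2, 4, 4), free (0, 2, 5, 4)); after release of (1, 0, 1, 1) the pool is (1, 2, 6, 5)
  run proc-H (needs (1, 0, 6, 5), free (1, 2, 6, 5)); after release of (2, 0, 1, 3) the pool is (3, 2, 7, 8)
  run proc-B (needs (0, 1, 6, 4), free (3, 2, 7, 8)); after release of (0, 1, 2, 2) the pool is (3, 3, 9, 10)
  run proc-I (needs (3, 0, 5, 8), free (3, 3, 9, 10)); after release of (1, 0, 2, 2) the pool is (4, 3, 11, 12)
  run proc-A (needs (3, 3, 2, 12), free (4, 3, 11, 12)); after release of (3, 1, 3, 1) the pool is (7, 4, 14, 13)
(3) Exactly 3 of the possible complete orderings are safe sequences.


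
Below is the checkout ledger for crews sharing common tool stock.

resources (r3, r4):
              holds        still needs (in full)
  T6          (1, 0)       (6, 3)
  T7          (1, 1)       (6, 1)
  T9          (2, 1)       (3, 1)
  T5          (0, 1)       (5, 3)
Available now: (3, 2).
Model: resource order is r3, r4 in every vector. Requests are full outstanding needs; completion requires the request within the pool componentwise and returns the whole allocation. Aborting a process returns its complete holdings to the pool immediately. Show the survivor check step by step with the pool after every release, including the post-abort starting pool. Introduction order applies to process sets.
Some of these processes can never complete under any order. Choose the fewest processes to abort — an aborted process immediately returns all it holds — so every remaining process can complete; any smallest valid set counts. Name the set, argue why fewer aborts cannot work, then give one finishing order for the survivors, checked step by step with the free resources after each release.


Minimum abort set: T6.
Key observation: T7 was stuck for good until T6 gave back (1, 0); in the order shown it finishes at step 3.
Minimality: the empty abort set fails — the state is deadlocked as it stands.
The survivors complete as T9, T5, T7. Check, step by step (starting from the post-abort pool):
  pool = (4, 2)
  T9: need (3, 1) fits (4, 2); releases (2, 1), pool now (6, 3)
  T5: need (5, 3) fits (6, 3); releases (0, 1), pool now (6, 4)
  T7: need (6, 1) fits (6, 4); releases (1, 1), pool now (7, 5)


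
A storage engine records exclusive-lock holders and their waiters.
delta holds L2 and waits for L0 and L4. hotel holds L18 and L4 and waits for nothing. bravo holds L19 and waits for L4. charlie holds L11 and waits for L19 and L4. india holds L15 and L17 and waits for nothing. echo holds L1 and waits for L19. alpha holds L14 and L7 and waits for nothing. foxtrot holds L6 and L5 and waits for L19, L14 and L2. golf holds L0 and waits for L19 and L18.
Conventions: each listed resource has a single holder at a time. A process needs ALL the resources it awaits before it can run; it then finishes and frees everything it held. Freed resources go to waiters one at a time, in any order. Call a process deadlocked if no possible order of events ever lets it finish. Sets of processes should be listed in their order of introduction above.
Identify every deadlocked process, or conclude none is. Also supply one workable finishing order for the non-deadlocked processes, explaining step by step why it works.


The deadlocked set is empty.
Key observation: the wait relation is loop-free; peeling off processes with no waits unwinds the whole state.
The rest can finish in the order hotel, bravo, echo, india, alpha, golf, delta, foxtrot, charlie.
Verifying each step:
  hotel: no waits; runs immediately, freeing L18 and L4
  bravo: everything it awaited (L4) is free; runs, freeing L19
  echo: everything it awaited (L19) is free; runs, freeing L1
  india: no waits; runs immediately, freeing L15 and L17
  alpha: no waits; runs immediately, freeing L14 and L7
  golf: everything it awaited (L19 and L18) is free; runs, freeing L0
  delta: everything it awaited (L0 and L4) is free; runs, freeing L2
  foxtrot: everything it awaited (L19, L14 and L2) is free; runs, freeing L6 and L5
  charlie: everything it awaited (L19 and L4) is free; runs, freeing L11


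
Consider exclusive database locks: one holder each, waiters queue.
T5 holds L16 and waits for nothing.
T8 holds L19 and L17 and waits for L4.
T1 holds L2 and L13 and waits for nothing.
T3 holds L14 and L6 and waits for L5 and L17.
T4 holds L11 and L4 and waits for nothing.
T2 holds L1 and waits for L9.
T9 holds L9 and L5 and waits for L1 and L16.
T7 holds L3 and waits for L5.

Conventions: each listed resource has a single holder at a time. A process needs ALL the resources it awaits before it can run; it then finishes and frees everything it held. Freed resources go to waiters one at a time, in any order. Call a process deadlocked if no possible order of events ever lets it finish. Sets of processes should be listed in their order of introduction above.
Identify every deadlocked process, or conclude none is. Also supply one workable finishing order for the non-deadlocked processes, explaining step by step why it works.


The deadlocked set is T3, T2, T9 and T7.
Key observation: T9 -> T2 -> T9 is a circular wait — nothing in it can go first; T3 and T7 wait into the deadlock from upstream.
The rest can finish in the order T4, T8, T5, T1.
Step-by-step check:
  T4: no waits; runs immediately, freeing L11 and L4
  run T8 (all its waits — L4 — are resolved); releases L19 and L17
  T5: no waits; runs immediately, freeing L16
  T1: no waits; runs immediately, freeing L2 and L13


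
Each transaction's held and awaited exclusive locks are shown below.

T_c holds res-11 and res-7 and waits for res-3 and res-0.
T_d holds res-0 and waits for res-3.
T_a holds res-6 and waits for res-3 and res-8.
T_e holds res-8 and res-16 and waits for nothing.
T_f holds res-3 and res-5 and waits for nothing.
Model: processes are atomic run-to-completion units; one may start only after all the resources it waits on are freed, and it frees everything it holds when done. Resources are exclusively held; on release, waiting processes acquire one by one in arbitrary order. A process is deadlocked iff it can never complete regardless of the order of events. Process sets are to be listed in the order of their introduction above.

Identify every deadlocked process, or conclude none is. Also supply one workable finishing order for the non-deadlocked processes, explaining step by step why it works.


No process is deadlocked.
Key observation: the wait graph is acyclic; completion cascades from the unblocked processes through everyone else.
The rest can finish in the order T_f, T_d, T_e, T_a, T_c.
Check, step by step:
  T_f: no waits; runs immediately, freeing res-3 and res-5
  T_d waits on res-3 — all released -> runs and releases res-0
  T_e: no waits; runs immediately, freeing res-8 and res-16
  T_a waits on res-3 and res-8 — all released -> runs and releases res-6
  T_c waits on res-3 and res-0 — all released -> runs and releases res-11 and res-7


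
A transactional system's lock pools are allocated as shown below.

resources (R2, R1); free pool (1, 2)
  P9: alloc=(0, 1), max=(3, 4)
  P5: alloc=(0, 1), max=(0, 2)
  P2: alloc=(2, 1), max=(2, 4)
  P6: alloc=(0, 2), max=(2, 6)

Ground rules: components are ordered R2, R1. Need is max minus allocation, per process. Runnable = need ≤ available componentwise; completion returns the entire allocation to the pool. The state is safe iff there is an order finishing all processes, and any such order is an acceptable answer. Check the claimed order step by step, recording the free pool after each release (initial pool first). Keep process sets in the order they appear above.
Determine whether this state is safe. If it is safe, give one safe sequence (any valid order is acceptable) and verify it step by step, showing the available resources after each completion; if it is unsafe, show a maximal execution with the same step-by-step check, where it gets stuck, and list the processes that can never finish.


SAFE — a valid safe sequence is P5, P2, P6, P9.
Key observation: P2 marks the first exact bind of the order: its need (0, 3) fits the free (1, 3) with zero slack on a requested resource.
Step-by-step check:
  pool = (1, 2)
  run P5 (needs (0, 1), free (1, 2)); after release of (0, 1) the pool is (1, 3)
  run P2 (needs (0, 3), free (1, 3)); after release of (2, 1) the pool is (3, 4)
  run P6 (needs (2, 4), free (3, 4)); after release of (0, 2) the pool is (3, 6)
  run P9 (needs (3, 3), free (3, 6)); after release of (0, 1) the pool is (3, 7)


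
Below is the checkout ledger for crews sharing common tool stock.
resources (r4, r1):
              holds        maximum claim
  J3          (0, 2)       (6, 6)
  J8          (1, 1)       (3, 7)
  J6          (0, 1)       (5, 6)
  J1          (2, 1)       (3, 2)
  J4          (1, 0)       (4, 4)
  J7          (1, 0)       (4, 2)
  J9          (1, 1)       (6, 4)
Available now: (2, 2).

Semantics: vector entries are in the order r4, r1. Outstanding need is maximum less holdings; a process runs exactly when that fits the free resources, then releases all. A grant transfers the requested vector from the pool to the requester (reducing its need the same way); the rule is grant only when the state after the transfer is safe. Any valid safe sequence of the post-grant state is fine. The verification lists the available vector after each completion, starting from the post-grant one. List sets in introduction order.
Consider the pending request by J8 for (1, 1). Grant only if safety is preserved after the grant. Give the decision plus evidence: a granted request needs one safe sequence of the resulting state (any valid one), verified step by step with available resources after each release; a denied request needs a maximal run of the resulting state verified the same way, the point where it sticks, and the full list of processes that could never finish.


DENY — the pretend-granted state is unsafe.
Key observation: after J1, J7 complete, (4, 2) is the best the pool ever gets, yet each leftover process wants more r1.
On the post-grant state, J1, J7 is a maximal run — nothing extends it. Walking it through:
  pool = (1, 1)
  J1 needs (1, 1) <= (1, 1) -> finishes; pool += (2, 1) = (3, 2)
  J7 needs (3, 2) <= (3, 2) -> finishes; pool += (1, 0) = (4, 2)
  blocked: J3 wants (6, 4), pool (4, 2) — not enough r4 and r1
  blocked: J8 wants (1, 5), pool (4, 2) — not enough r1
  blocked: J6 wants (5, 5), pool (4, 2) — not enough r4 and r1
  blocked: J4 wants (3, 4), pool (4, 2) — not enough r1
  blocked: J9 wants (5, 3), pool (4, 2) — not enough r4 and r1
Post-grant, the permanently blocked set is J3, J8, J6, J4 and J9.
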